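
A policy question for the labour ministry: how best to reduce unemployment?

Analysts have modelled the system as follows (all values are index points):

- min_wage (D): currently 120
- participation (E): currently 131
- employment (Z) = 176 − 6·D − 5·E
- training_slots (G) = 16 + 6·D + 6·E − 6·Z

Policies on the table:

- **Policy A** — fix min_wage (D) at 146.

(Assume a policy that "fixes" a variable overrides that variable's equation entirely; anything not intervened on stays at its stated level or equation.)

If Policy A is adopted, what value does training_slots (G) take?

9808

Policy A (D := 146):
  D = 146
  E = 131
  Z = 176 − 6·146 − 5·131 = -1355
  G = 16 + 6·146 + 6·131 − 6·(-1355) = 9808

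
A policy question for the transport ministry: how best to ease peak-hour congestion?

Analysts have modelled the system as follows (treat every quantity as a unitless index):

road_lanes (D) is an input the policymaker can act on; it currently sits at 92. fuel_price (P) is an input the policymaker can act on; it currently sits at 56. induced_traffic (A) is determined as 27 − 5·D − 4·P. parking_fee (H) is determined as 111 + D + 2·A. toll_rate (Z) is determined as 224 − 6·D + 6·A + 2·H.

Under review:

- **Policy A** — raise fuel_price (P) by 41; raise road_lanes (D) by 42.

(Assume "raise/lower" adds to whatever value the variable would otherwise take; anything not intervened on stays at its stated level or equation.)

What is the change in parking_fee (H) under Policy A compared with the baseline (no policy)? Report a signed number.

Baseline:
  D = 92
  P = 56
  A = 27 − 5·92 − 4·56 = -657
  H = 111 + 92 + 2·(-657) = -1111
Policy A (P + 41, D + 42):
  D = 92 + 42 = 134
  P = 56 + 41 = 97
  A = 27 − 5·134 − 4·97 = -1031
  H = 111 + 134 + 2·(-1031) = -1817
Change in H: -1817 − (-1111) = -706

-706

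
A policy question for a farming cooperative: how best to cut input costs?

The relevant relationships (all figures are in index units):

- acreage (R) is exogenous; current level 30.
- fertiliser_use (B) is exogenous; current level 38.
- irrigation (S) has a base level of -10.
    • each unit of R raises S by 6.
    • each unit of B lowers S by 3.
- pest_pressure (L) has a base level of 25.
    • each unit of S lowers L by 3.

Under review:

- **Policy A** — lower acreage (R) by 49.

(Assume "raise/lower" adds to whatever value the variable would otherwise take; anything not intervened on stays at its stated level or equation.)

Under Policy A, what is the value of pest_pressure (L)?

739

Policy A (R − 49):
  R = 30 − 49 = -19
  B = 38
  S = -10 + 6·(-19) − 3·38 = -238
  L = 25 − 3·(-238) = 739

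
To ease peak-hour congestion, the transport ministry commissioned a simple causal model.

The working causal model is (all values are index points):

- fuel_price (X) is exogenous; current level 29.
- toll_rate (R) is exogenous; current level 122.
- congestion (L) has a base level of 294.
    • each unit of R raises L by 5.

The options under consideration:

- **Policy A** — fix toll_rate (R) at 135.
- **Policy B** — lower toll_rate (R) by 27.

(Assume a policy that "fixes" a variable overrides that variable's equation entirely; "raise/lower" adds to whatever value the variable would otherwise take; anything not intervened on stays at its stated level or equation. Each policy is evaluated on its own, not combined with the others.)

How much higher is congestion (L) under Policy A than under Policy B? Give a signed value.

200

Policy A (R := 135):
  R = 135
  L = 294 + 5·135 = 969
Policy B (R − 27):
  R = 122 − 27 = 95
  L = 294 + 5·95 = 769
L: 969 − 769 = 200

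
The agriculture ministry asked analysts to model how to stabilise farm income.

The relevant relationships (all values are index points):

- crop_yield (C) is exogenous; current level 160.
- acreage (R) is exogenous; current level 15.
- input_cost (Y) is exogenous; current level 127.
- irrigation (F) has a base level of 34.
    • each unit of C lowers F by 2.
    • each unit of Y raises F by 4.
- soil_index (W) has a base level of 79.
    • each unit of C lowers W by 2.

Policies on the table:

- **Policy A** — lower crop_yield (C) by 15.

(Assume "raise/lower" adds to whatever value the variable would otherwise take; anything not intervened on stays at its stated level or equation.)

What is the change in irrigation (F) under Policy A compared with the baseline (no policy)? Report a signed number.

30

Baseline:
  C = 160
  Y = 127
  F = 34 − 2·160 + 4·127 = 222
Policy A (C − 15):
  C = 160 − 15 = 145
  Y = 127
  F = 34 − 2·145 + 4·127 = 252
Change in F: 252 − 222 = 30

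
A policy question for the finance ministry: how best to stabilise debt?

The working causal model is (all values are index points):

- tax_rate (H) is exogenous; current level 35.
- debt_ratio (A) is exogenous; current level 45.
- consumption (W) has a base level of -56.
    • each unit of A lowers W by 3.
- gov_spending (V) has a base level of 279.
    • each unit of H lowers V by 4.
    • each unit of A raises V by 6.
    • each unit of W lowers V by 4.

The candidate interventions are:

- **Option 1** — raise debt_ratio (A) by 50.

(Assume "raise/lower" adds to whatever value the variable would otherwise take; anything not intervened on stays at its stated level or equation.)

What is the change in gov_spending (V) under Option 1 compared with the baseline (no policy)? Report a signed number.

Baseline:
  H = 35
  A = 45
  W = -56 − 3·45 = -191
  V = 279 − 4·35 + 6·45 − 4·(-191) = 1173
Option 1 (A + 50):
  H = 35
  A = 45 + 50 = 95
  W = -56 − 3·95 = -341
  V = 279 − 4·35 + 6·95 − 4·(-341) = 2073
Change in V: 2073 − 1173 = 900

900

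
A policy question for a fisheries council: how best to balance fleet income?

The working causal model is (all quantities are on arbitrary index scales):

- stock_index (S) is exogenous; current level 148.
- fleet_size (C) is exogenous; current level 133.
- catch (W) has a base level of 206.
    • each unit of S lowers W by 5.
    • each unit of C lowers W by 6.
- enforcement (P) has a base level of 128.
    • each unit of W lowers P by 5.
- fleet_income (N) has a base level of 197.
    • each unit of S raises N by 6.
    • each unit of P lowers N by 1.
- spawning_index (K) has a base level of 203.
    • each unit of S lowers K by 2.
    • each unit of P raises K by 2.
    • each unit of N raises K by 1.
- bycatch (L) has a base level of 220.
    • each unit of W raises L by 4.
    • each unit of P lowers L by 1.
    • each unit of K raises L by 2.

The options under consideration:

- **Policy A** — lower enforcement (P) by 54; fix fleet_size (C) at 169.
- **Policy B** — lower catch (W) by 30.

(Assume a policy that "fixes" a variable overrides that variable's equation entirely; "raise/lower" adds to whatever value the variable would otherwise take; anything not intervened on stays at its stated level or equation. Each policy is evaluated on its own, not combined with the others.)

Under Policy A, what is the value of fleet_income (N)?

-6729

Policy A (P − 54, C := 169):
  S = 148
  C = 169
  W = 206 − 5·148 − 6·169 = -1548
  P = 128 − 5·(-1548) (−54 from intervention) = 7814
  N = 197 + 6·148 − 7814 = -6729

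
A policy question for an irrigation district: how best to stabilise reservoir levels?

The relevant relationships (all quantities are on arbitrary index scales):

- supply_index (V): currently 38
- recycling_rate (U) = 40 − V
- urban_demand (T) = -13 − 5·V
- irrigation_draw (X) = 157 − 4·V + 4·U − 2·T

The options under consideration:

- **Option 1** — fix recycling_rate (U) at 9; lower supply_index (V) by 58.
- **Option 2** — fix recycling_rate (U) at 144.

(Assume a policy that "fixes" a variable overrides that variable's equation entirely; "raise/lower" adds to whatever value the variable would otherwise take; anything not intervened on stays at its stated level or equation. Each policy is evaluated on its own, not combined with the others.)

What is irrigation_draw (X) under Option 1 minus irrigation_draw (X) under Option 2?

-888

Option 1 (U := 9, V − 58):
  V = 38 − 58 = -20
  U = 9
  T = -13 − 5·(-20) = 87
  X = 157 − 4·(-20) + 4·9 − 2·87 = 99
Option 2 (U := 144):
  V = 38
  U = 144
  T = -13 − 5·38 = -203
  X = 157 − 4·38 + 4·144 − 2·(-203) = 987
X: 99 − 987 = -888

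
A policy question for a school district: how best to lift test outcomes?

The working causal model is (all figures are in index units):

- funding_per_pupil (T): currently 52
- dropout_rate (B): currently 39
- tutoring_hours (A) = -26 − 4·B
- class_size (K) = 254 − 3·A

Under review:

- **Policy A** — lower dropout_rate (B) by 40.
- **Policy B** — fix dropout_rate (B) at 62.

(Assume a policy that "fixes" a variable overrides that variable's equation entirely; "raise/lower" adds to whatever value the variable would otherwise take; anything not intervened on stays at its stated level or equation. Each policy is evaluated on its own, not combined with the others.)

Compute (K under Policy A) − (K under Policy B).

-756

Policy A (B − 40):
  B = 39 − 40 = -1
  A = -26 − 4·(-1) = -22
  K = 254 − 3·(-22) = 320
Policy B (B := 62):
  B = 62
  A = -26 − 4·62 = -274
  K = 254 − 3·(-274) = 1076
K: 320 − 1076 = -756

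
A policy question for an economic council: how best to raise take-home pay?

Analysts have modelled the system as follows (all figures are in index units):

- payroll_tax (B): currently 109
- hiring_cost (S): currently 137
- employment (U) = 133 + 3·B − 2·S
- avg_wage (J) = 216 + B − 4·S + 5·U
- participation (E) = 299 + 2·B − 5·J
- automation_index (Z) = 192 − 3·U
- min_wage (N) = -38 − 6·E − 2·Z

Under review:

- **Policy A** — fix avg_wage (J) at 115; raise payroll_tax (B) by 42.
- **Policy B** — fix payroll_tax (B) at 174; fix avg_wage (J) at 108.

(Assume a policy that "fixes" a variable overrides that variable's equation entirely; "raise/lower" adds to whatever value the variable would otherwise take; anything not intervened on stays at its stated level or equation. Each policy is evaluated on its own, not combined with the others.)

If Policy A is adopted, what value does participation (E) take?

26

Policy A (J := 115, B + 42):
  B = 109 + 42 = 151
  S = 137
  U = 133 + 3·151 − 2·137 = 312
  J = 115
  E = 299 + 2·151 − 5·115 = 26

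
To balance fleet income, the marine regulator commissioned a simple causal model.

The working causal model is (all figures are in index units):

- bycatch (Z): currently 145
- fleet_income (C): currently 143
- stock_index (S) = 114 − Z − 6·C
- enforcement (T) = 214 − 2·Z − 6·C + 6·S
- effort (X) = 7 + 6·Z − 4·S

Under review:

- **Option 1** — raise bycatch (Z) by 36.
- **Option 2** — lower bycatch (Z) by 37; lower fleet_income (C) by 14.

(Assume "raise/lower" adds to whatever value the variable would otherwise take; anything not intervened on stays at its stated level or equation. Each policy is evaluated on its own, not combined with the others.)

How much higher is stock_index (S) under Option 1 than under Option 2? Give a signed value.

-157

Option 1 (Z + 36):
  Z = 145 + 36 = 181
  C = 143
  S = 114 − 181 − 6·143 = -925
Option 2 (Z − 37, C − 14):
  Z = 145 − 37 = 108
  C = 143 − 14 = 129
  S = 114 − 108 − 6·129 = -768
S: -925 − (-768) = -157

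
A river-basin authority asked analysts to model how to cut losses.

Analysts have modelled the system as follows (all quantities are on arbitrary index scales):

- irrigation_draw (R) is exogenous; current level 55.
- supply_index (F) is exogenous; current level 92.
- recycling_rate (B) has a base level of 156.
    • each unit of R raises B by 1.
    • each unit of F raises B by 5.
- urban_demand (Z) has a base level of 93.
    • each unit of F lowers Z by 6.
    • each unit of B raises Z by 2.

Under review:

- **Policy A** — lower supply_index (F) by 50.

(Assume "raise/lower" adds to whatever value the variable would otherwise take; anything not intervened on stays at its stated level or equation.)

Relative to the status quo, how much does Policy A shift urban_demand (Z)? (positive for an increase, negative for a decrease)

Baseline:
  R = 55
  F = 92
  B = 156 + 55 + 5·92 = 671
  Z = 93 − 6·92 + 2·671 = 883
Policy A (F − 50):
  R = 55
  F = 92 − 50 = 42
  B = 156 + 55 + 5·42 = 421
  Z = 93 − 6·42 + 2·421 = 683
Change in Z: 683 − 883 = -200

-200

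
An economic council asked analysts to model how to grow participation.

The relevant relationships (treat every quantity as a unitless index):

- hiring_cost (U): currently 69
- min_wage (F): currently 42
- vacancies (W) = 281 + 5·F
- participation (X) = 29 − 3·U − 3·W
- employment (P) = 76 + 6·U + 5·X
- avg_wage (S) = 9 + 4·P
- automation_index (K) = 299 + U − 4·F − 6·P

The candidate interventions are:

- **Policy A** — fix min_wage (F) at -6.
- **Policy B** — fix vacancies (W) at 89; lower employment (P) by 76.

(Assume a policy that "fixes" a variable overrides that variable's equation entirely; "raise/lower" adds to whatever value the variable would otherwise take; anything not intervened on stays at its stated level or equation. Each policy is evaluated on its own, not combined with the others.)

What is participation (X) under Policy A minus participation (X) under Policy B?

-486

Policy A (F := -6):
  U = 69
  F = -6
  W = 281 + 5·(-6) = 251
  X = 29 − 3·69 − 3·251 = -931
Policy B (W := 89, P − 76):
  U = 69
  F = 42
  W = 89
  X = 29 − 3·69 − 3·89 = -445
X: -931 − (-445) = -486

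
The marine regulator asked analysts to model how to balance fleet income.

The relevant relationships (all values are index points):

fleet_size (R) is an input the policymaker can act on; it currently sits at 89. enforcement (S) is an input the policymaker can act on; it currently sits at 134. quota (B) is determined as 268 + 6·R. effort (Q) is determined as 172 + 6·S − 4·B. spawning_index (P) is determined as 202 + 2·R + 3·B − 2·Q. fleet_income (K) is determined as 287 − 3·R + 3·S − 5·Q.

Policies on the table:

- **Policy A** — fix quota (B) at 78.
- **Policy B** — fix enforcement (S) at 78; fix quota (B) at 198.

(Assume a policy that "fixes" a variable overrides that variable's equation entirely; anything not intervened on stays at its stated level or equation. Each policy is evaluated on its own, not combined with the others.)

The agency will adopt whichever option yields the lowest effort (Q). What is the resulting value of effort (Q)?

Policy A (B := 78):
  R = 89
  S = 134
  B = 78
  Q = 172 + 6·134 − 4·78 = 664
Policy B (S := 78, B := 198):
  R = 89
  S = 78
  B = 198
  Q = 172 + 6·78 − 4·198 = -152
Comparing — Policy A: Q=664, Policy B: Q=-152. Lowest is -152 (Policy B).

-152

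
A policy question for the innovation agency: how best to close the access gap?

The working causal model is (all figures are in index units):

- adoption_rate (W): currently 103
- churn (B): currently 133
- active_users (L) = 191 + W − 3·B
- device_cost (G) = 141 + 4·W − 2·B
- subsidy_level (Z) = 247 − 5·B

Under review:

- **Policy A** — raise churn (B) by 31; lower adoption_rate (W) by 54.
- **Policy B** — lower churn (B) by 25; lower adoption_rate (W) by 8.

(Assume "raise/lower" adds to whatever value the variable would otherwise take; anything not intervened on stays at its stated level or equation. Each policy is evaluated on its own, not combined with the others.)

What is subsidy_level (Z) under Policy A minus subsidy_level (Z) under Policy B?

-280

Policy A (B + 31, W − 54):
  B = 133 + 31 = 164
  Z = 247 − 5·164 = -573
Policy B (B − 25, W − 8):
  B = 133 − 25 = 108
  Z = 247 − 5·108 = -293
Z: -573 − (-293) = -280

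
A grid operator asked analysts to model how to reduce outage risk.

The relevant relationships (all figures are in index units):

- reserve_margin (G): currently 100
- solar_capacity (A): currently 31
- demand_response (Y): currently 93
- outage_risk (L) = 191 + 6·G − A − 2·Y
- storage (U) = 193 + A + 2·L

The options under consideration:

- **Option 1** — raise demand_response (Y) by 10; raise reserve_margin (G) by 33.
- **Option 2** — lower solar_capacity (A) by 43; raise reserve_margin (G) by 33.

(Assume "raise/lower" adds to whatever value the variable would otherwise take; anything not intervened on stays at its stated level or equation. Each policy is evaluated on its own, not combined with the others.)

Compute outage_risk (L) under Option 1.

Option 1 (Y + 10, G + 33):
  G = 100 + 33 = 133
  A = 31
  Y = 93 + 10 = 103
  L = 191 + 6·133 − 31 − 2·103 = 752

752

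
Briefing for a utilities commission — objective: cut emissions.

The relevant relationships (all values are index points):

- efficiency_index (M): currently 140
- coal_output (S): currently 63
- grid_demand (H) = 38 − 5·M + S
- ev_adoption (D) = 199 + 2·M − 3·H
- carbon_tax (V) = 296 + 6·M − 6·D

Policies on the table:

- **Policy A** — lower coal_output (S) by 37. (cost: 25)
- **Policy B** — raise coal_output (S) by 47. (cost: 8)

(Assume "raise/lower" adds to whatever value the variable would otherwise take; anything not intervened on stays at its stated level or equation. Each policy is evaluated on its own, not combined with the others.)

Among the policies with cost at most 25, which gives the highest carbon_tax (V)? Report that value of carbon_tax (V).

-11674

Policy A (S − 37):
  M = 140
  S = 63 − 37 = 26
  H = 38 − 5·140 + 26 = -636
  D = 199 + 2·140 − 3·(-636) = 2387
  V = 296 + 6·140 − 6·2387 = -13186
Policy B (S + 47):
  M = 140
  S = 63 + 47 = 110
  H = 38 − 5·140 + 110 = -552
  D = 199 + 2·140 − 3·(-552) = 2135
  V = 296 + 6·140 − 6·2135 = -11674
Comparing — Policy A: V=-13186, Policy B: V=-11674. Highest is -11674 (Policy B).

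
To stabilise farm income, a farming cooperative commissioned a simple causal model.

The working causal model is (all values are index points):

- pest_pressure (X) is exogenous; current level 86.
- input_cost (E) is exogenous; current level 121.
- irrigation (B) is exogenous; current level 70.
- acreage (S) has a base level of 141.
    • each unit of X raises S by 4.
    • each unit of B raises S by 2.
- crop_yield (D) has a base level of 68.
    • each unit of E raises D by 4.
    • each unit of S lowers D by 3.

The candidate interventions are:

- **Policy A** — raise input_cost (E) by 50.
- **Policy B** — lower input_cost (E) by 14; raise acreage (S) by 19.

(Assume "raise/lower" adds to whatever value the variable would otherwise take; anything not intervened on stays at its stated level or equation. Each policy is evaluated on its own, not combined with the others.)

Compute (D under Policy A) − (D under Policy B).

313

Policy A (E + 50):
  X = 86
  E = 121 + 50 = 171
  B = 70
  S = 141 + 4·86 + 2·70 = 625
  D = 68 + 4·171 − 3·625 = -1123
Policy B (E − 14, S + 19):
  X = 86
  E = 121 − 14 = 107
  B = 70
  S = 141 + 4·86 + 2·70 (+19 from intervention) = 644
  D = 68 + 4·107 − 3·644 = -1436
D: -1123 − (-1436) = 313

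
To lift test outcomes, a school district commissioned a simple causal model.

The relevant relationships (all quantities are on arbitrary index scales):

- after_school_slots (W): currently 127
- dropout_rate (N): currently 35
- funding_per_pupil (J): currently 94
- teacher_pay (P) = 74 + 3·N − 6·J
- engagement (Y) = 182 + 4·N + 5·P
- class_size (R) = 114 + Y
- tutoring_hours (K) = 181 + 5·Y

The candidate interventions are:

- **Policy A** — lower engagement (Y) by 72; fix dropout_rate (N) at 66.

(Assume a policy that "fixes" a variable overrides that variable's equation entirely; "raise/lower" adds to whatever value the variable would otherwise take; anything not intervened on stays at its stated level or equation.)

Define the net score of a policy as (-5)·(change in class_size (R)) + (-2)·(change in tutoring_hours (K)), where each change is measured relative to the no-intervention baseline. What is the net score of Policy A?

-7755

Baseline:
  N = 35
  J = 94
  P = 74 + 3·35 − 6·94 = -385
  Y = 182 + 4·35 + 5·(-385) = -1603
  R = 114 + (-1603) = -1489
  K = 181 + 5·(-1603) = -7834
Policy A (Y − 72, N := 66):
  N = 66
  J = 94
  P = 74 + 3·66 − 6·94 = -292
  Y = 182 + 4·66 + 5·(-292) (−72 from intervention) = -1086
  R = 114 + (-1086) = -972
  K = 181 + 5·(-1086) = -5249
ΔR = -972 − (-1489) = 517; ΔK = -5249 − (-7834) = 2585
Score = (-5)·517 + (-2)·2585 = -7755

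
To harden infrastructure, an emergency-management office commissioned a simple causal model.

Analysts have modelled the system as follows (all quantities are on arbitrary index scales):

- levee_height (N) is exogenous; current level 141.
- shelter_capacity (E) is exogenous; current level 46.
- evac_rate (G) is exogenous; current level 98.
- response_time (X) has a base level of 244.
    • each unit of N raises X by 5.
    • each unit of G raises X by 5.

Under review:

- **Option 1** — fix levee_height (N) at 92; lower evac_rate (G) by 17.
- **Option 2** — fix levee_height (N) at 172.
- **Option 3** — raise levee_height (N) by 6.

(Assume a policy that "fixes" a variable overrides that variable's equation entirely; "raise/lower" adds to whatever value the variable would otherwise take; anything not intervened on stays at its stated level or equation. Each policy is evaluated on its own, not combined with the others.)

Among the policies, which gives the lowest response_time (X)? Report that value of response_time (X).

Option 1 (N := 92, G − 17):
  N = 92
  G = 98 − 17 = 81
  X = 244 + 5·92 + 5·81 = 1109
Option 2 (N := 172):
  N = 172
  G = 98
  X = 244 + 5·172 + 5·98 = 1594
Option 3 (N + 6):
  N = 141 + 6 = 147
  G = 98
  X = 244 + 5·147 + 5·98 = 1469
Comparing — Option 1: X=1109, Option 2: X=1594, Option 3: X=1469. Lowest is 1109 (Option 1).

1109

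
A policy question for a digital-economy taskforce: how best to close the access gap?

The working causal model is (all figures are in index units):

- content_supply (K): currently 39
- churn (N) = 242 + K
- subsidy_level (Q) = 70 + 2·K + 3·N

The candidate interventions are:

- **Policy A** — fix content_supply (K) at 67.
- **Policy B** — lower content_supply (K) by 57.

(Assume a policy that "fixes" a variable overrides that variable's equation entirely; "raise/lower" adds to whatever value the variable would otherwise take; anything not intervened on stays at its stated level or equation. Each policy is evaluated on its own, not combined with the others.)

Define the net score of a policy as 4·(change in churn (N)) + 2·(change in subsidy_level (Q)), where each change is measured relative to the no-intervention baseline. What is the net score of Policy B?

-798

Baseline:
  K = 39
  N = 242 + 39 = 281
  Q = 70 + 2·39 + 3·281 = 991
Policy B (K − 57):
  K = 39 − 57 = -18
  N = 242 + (-18) = 224
  Q = 70 + 2·(-18) + 3·224 = 706
ΔN = 224 − 281 = -57; ΔQ = 706 − 991 = -285
Score = 4·(-57) + 2·(-285) = -798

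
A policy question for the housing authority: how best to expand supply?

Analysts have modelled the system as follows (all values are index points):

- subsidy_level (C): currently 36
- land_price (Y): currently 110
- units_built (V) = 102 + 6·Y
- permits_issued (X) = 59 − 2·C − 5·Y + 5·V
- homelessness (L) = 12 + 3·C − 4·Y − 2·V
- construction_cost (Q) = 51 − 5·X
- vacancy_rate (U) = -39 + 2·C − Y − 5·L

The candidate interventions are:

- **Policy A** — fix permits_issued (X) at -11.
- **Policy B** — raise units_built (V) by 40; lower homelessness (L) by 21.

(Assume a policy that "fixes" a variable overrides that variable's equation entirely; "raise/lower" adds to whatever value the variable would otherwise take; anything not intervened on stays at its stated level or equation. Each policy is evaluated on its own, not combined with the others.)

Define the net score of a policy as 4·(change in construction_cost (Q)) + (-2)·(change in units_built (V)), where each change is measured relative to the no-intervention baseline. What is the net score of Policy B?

Baseline:
  C = 36
  Y = 110
  V = 102 + 6·110 = 762
  X = 59 − 2·36 − 5·110 + 5·762 = 3247
  Q = 51 − 5·3247 = -16184
Policy B (V + 40, L − 21):
  C = 36
  Y = 110
  V = 102 + 6·110 (+40 from intervention) = 802
  X = 59 − 2·36 − 5·110 + 5·802 = 3447
  Q = 51 − 5·3447 = -17184
ΔQ = -17184 − (-16184) = -1000; ΔV = 802 − 762 = 40
Score = 4·(-1000) + (-2)·40 = -4080

-4080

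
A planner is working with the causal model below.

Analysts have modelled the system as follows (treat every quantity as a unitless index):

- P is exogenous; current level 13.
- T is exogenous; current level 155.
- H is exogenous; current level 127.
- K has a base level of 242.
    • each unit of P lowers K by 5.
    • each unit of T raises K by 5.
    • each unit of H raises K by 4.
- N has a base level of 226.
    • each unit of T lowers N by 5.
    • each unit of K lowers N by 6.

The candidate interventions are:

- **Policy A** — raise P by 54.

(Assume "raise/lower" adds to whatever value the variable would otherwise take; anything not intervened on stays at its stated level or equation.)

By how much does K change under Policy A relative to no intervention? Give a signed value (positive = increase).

-270

Baseline:
  P = 13
  T = 155
  H = 127
  K = 242 − 5·13 + 5·155 + 4·127 = 1460
Policy A (P + 54):
  P = 13 + 54 = 67
  T = 155
  H = 127
  K = 242 − 5·67 + 5·155 + 4·127 = 1190
Change in K: 1190 − 1460 = -270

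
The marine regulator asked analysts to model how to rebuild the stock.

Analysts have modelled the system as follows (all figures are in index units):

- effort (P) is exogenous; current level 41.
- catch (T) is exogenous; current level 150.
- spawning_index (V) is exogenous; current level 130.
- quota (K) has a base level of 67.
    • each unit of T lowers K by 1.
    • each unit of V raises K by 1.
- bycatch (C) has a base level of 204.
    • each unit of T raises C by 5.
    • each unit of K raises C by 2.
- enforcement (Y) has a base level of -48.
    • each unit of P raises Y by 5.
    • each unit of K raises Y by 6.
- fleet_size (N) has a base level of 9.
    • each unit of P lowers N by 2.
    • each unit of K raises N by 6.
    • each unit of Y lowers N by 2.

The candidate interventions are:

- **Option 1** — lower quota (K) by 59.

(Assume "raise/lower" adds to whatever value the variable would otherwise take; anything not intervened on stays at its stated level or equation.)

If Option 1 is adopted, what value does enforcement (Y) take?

Option 1 (K − 59):
  P = 41
  T = 150
  V = 130
  K = 67 − 150 + 130 (−59 from intervention) = -12
  Y = -48 + 5·41 + 6·(-12) = 85

85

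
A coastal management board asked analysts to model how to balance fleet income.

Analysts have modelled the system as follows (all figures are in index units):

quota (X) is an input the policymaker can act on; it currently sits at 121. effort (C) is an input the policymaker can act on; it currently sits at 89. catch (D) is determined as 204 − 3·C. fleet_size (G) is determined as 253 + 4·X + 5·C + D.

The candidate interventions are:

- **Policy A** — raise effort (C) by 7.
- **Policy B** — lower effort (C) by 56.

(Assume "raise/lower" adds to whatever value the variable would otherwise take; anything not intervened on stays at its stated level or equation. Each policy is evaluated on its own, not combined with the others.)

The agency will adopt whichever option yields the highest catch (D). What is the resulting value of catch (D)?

Policy A (C + 7):
  C = 89 + 7 = 96
  D = 204 − 3·96 = -84
Policy B (C − 56):
  C = 89 − 56 = 33
  D = 204 − 3·33 = 105
Comparing — Policy A: D=-84, Policy B: D=105. Highest is 105 (Policy B).

105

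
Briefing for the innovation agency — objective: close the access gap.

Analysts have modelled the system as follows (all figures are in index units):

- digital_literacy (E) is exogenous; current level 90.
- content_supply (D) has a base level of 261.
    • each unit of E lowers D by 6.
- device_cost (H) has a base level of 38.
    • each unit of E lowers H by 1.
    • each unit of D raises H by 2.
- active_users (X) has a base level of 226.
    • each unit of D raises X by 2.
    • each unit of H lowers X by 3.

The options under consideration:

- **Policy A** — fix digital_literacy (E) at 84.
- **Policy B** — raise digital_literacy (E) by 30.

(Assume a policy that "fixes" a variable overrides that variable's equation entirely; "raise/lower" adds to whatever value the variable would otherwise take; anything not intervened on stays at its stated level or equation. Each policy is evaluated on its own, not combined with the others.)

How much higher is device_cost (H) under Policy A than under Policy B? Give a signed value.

468

Policy A (E := 84):
  E = 84
  D = 261 − 6·84 = -243
  H = 38 − 84 + 2·(-243) = -532
Policy B (E + 30):
  E = 90 + 30 = 120
  D = 261 − 6·120 = -459
  H = 38 − 120 + 2·(-459) = -1000
H: -532 − (-1000) = 468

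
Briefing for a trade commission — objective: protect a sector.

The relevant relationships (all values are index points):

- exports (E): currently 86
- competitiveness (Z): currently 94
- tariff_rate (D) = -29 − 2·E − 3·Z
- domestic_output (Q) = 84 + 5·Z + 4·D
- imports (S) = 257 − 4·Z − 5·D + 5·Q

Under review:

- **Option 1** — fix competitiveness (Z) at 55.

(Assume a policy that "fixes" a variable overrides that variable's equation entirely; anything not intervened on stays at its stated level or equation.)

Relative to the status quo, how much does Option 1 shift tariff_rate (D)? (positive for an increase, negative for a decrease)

117

Baseline:
  E = 86
  Z = 94
  D = -29 − 2·86 − 3·94 = -483
Option 1 (Z := 55):
  E = 86
  Z = 55
  D = -29 − 2·86 − 3·55 = -366
Change in D: -366 − (-483) = 117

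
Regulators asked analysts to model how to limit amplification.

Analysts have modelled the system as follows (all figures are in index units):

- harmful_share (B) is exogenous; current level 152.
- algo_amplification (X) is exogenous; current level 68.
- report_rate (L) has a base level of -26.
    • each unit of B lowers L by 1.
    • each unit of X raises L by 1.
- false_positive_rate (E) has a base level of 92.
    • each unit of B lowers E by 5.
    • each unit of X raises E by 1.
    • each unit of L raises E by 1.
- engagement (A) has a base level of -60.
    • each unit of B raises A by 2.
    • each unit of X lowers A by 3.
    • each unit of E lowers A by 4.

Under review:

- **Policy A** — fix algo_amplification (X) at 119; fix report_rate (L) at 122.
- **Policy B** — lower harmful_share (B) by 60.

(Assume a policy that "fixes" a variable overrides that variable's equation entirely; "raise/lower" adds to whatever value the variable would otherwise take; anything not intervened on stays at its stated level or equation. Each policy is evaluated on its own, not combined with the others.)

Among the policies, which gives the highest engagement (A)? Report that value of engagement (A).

Policy A (X := 119, L := 122):
  B = 152
  X = 119
  L = 122
  E = 92 − 5·152 + 119 + 122 = -427
  A = -60 + 2·152 − 3·119 − 4·(-427) = 1595
Policy B (B − 60):
  B = 152 − 60 = 92
  X = 68
  L = -26 − 92 + 68 = -50
  E = 92 − 5·92 + 68 + (-50) = -350
  A = -60 + 2·92 − 3·68 − 4·(-350) = 1320
Comparing — Policy A: A=1595, Policy B: A=1320. Highest is 1595 (Policy A).

1595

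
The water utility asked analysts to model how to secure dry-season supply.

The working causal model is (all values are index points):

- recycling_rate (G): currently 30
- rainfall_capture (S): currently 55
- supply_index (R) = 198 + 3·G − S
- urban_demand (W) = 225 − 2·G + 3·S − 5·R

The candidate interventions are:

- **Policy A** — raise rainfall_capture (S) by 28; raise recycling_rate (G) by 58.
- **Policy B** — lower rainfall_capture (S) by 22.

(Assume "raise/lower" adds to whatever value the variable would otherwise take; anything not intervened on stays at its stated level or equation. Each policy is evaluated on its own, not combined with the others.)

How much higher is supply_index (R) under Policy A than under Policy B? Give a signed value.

Policy A (S + 28, G + 58):
  G = 30 + 58 = 88
  S = 55 + 28 = 83
  R = 198 + 3·88 − 83 = 379
Policy B (S − 22):
  G = 30
  S = 55 − 22 = 33
  R = 198 + 3·30 − 33 = 255
R: 379 − 255 = 124

124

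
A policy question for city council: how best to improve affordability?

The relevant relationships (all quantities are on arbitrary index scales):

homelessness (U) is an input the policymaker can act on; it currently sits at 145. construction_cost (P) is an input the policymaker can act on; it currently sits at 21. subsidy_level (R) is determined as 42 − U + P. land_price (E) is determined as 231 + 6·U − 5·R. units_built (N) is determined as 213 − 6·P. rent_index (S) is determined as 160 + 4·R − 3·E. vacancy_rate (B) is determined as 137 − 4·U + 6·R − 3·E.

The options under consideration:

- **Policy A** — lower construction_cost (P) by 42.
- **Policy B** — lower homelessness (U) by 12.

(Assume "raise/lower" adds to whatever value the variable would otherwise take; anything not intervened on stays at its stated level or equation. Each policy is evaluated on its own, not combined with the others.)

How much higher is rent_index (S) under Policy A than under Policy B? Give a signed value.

-1242

Policy A (P − 42):
  U = 145
  P = 21 − 42 = -21
  R = 42 − 145 + (-21) = -124
  E = 231 + 6·145 − 5·(-124) = 1721
  S = 160 + 4·(-124) − 3·1721 = -5499
Policy B (U − 12):
  U = 145 − 12 = 133
  P = 21
  R = 42 − 133 + 21 = -70
  E = 231 + 6·133 − 5·(-70) = 1379
  S = 160 + 4·(-70) − 3·1379 = -4257
S: -5499 − (-4257) = -1242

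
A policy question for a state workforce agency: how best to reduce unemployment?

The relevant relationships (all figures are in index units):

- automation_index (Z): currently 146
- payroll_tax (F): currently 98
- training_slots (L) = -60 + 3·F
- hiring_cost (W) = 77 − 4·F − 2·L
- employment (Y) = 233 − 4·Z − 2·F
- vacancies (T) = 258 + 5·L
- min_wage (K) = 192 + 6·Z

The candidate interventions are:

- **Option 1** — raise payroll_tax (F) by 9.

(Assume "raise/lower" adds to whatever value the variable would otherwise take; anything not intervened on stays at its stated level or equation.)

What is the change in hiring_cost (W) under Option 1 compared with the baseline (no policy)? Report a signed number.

Baseline:
  F = 98
  L = -60 + 3·98 = 234
  W = 77 − 4·98 − 2·234 = -783
Option 1 (F + 9):
  F = 98 + 9 = 107
  L = -60 + 3·107 = 261
  W = 77 − 4·107 − 2·261 = -873
Change in W: -873 − (-783) = -90

-90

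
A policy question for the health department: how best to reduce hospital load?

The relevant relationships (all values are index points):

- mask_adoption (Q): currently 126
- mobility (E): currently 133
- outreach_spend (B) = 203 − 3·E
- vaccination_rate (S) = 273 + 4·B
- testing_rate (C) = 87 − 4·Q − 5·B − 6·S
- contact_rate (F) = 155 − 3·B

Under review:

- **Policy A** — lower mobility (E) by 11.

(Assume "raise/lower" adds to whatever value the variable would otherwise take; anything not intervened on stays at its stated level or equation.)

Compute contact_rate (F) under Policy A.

644

Policy A (E − 11):
  E = 133 − 11 = 122
  B = 203 − 3·122 = -163
  F = 155 − 3·(-163) = 644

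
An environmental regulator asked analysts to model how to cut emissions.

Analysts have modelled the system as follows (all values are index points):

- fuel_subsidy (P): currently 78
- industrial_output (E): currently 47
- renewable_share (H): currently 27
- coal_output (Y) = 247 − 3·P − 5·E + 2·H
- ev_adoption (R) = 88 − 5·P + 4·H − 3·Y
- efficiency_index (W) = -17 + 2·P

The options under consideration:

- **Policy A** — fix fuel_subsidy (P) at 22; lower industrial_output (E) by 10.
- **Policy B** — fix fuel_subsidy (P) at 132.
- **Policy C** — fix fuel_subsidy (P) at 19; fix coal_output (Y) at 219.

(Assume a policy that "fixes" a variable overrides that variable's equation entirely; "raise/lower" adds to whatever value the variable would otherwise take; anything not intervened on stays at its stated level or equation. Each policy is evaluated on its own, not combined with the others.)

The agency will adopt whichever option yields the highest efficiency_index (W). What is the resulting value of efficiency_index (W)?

Policy A (P := 22, E − 10):
  P = 22
  W = -17 + 2·22 = 27
Policy B (P := 132):
  P = 132
  W = -17 + 2·132 = 247
Policy C (P := 19, Y := 219):
  P = 19
  W = -17 + 2·19 = 21
Comparing — Policy A: W=27, Policy B: W=247, Policy C: W=21. Highest is 247 (Policy B).

247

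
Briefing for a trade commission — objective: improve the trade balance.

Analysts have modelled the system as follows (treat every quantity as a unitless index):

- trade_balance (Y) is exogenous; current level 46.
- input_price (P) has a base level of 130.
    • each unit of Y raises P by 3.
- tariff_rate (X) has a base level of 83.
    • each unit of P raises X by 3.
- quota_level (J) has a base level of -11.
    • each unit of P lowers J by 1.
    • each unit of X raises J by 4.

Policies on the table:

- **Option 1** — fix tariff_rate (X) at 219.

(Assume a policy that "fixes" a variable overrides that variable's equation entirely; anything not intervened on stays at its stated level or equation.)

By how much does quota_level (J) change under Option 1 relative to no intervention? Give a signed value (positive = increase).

Baseline:
  Y = 46
  P = 130 + 3·46 = 268
  X = 83 + 3·268 = 887
  J = -11 − 268 + 4·887 = 3269
Option 1 (X := 219):
  Y = 46
  P = 130 + 3·46 = 268
  X = 219
  J = -11 − 268 + 4·219 = 597
Change in J: 597 − 3269 = -2672

-2672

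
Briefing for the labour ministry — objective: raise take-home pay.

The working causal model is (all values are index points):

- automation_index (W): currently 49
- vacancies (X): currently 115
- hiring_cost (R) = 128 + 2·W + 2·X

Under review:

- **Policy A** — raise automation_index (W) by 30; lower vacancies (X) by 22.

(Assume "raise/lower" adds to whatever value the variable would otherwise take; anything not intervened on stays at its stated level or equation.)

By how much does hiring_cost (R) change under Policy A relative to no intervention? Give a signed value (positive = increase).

16

Baseline:
  W = 49
  X = 115
  R = 128 + 2·49 + 2·115 = 456
Policy A (W + 30, X − 22):
  W = 49 + 30 = 79
  X = 115 − 22 = 93
  R = 128 + 2·79 + 2·93 = 472
Change in R: 472 − 456 = 16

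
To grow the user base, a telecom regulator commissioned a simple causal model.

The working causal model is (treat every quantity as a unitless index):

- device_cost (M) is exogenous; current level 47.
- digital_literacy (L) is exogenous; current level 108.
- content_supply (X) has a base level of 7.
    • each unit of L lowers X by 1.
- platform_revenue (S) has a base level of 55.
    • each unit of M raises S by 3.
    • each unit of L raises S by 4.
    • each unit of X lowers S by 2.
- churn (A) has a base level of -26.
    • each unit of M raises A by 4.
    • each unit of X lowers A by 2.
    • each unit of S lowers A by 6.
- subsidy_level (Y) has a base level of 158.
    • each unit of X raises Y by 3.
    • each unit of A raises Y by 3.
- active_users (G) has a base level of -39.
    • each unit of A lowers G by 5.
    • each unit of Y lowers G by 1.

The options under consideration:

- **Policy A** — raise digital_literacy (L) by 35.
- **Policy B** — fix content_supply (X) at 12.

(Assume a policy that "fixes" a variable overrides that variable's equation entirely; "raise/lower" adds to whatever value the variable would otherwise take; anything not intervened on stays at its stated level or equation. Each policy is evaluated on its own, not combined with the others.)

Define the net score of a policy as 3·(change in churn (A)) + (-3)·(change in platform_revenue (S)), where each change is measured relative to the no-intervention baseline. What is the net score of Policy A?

Baseline:
  M = 47
  L = 108
  X = 7 − 108 = -101
  S = 55 + 3·47 + 4·108 − 2·(-101) = 830
  A = -26 + 4·47 − 2·(-101) − 6·830 = -4616
Policy A (L + 35):
  M = 47
  L = 108 + 35 = 143
  X = 7 − 143 = -136
  S = 55 + 3·47 + 4·143 − 2·(-136) = 1040
  A = -26 + 4·47 − 2·(-136) − 6·1040 = -5806
ΔA = -5806 − (-4616) = -1190; ΔS = 1040 − 830 = 210
Score = 3·(-1190) + (-3)·210 = -4200

-4200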